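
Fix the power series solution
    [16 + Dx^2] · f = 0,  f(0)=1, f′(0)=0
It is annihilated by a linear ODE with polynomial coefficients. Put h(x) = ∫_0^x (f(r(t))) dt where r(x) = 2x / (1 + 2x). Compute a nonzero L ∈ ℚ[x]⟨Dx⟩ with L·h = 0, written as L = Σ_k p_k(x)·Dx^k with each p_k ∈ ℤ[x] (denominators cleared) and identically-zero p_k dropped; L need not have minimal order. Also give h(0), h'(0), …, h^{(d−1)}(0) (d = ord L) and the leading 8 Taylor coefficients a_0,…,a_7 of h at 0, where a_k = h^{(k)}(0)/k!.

f: a_k = 1, 0, -8, 0, 32/3, 0, -256/45, 0, …
Change of var in L_f (x↦r) gives L₀.
Integrate: L := L₀·Dx.
L = 64·Dx + (4 + 24·x + 48·x^2 + 32·x^3)·Dx^2 + (1 + 8·x + 24·x^2 + 32·x^3 + 16·x^4)·Dx^3  (order 3).
h: a_k = 0, 1, 0, -32/3, 32, -128/3, -512/9, 25088/45, …
ICs: h(0) = 0, h′(0) = 1, h′′(0) = 0.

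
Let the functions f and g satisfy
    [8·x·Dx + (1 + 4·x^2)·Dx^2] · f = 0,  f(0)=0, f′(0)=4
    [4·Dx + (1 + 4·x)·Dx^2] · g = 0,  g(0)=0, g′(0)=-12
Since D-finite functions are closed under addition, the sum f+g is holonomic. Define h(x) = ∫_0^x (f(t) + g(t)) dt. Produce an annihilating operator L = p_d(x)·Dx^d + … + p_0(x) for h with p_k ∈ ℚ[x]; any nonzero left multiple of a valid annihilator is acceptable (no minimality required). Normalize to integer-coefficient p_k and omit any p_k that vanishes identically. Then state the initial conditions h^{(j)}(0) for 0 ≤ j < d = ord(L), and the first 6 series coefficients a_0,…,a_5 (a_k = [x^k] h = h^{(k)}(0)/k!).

L = (-8 - 96·x + 96·x^2 + 128·x^3)·Dx^2 + (-10 - 16·x - 72·x^2 + 192·x^3 + 256·x^4)·Dx^3 + (-1 - 2·x + 8·x^2 + 8·x^3 + 48·x^4 + 64·x^5)·Dx^4  (order 4).
h: a_k = 0, 0, -4, 8, -52/3, 192/5, …
ICs: h(0) = 0, h′(0) = 0, h′′(0) = -8, h′′′(0) = 48.

f: a_k = 0, 4, 0, -16/3, 0, 64/5, …
g: a_k = 0, -12, 24, -64, 192, -3072/5, …
f+g: L₀ = lclm(L_f,L_g), ord ≤ 2+2.
h=∫h₀ ⇒ L = L₀·Dx.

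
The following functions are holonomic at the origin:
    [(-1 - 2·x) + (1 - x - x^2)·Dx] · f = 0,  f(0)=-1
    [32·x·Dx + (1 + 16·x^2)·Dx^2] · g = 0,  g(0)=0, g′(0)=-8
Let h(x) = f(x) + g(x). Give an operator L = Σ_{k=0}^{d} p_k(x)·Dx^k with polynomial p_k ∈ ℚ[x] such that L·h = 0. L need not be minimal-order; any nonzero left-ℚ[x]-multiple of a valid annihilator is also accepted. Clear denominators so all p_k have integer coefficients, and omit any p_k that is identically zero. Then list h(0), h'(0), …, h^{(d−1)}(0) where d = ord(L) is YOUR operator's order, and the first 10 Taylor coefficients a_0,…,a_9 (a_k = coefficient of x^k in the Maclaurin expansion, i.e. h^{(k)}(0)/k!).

f: a_k = -1, -1, -2, -3, -5, -8, -13, -21, -34, -55, …
g: a_k = 0, -8, 0, 128/3, 0, -2048/5, 0, 32768/7, 0, -524288/9, …
L₀ := lclm(L_f,L_g); ord L₀ ≤ 1+2.
L = (-64 + 256·x + 3904·x^2 + 6912·x^3 + 9696·x^4 + 1536·x^6)·Dx + (25 + 24·x - 542·x^2 + 780·x^3 + 6800·x^4 + 6560·x^5 + 768·x^6 + 1536·x^7)·Dx^2 + (-2 - 17·x - 62·x^2 - 202·x^3 - 445·x^4 + 1136·x^5 + 576·x^6 + 256·x^7 + 256·x^8)·Dx^3  (order 3).
h: a_k = -1, -9, -2, 119/3, -5, -2088/5, -13, 32621/7, -34, -524783/9, …
ICs: h(0) = -1, h′(0) = -9, h′′(0) = -4.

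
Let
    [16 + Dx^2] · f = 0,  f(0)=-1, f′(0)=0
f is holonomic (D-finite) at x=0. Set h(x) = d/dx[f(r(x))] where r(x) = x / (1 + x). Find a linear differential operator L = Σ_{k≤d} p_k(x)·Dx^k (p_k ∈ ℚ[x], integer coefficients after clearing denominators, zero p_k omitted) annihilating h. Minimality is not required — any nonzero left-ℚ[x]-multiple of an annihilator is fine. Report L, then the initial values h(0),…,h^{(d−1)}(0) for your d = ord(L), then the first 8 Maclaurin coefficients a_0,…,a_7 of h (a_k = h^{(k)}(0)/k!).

L = (22 + 12·x + 6·x^2) + (6 + 18·x + 18·x^2 + 6·x^3)·Dx + (1 + 4·x + 6·x^2 + 4·x^3 + x^4)·Dx^2  (order 2).
h: a_k = 0, 16, -48, 160/3, 160/3, -5488/15, 4592/5, -100544/63, …
ICs: h(0) = 0, h′(0) = 16.

f: a_k = -1, 0, 8, 0, -32/3, 0, 256/45, 0, …
h₀=f(r): pull back L_f along r ⇒ L₀.
h=h₀': d/dx-closure on L₀ ⇒ L.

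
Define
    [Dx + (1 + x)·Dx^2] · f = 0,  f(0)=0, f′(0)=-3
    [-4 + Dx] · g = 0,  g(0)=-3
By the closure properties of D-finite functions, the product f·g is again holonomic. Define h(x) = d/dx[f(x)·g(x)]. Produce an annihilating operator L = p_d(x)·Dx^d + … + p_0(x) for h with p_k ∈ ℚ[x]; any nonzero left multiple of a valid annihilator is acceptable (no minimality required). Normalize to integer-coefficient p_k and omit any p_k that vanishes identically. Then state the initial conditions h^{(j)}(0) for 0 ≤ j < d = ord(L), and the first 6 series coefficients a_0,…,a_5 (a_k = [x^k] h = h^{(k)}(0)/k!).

f: a_k = 0, -3, 3/2, -1, 3/4, -3/5, …
g: a_k = -3, -12, -24, -32, -32, -128/5, …
Sym-product of L_f,L_g gives L₀ (≤ ord 2).
Differentiate: ansatz ord ≤ ord L₀ ⇒ L.
L = (40 + 96·x + 64·x^2) + (-22 - 52·x - 32·x^2)·Dx + (3 + 7·x + 4·x^2)·Dx^2  (order 2).
h: a_k = 9, 63, 171, 279, 324, 291, …
ICs: h(0) = 9, h′(0) = 63.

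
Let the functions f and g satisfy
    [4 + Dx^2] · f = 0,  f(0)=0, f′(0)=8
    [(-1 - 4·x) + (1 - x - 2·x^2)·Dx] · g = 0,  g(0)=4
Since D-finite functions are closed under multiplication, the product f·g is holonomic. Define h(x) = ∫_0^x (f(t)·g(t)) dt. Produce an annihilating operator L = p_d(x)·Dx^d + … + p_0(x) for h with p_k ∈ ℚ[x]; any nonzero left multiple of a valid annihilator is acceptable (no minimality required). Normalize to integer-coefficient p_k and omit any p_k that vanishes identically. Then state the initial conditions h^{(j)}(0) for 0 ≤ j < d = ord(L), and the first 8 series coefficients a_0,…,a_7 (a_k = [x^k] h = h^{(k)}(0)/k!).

f: a_k = 0, 8, 0, -16/3, 0, 16/15, 0, -32/315, …
g: a_k = 4, 4, 12, 20, 44, 84, 172, 340, …
Product ⇒ symmetric product L₀, ord ≤ 2.
h=∫₀ˣh₀: take L = L₀·Dx.
L = (4·x + 8·x^2)·Dx + (2 + 8·x)·Dx^2 + (-1 + x + 2·x^2)·Dx^3  (order 3).
h: a_k = 0, 0, 16, 32/3, 56/3, 416/15, 2192/45, 2848/35, …
ICs: h(0) = 0, h′(0) = 0, h′′(0) = 32.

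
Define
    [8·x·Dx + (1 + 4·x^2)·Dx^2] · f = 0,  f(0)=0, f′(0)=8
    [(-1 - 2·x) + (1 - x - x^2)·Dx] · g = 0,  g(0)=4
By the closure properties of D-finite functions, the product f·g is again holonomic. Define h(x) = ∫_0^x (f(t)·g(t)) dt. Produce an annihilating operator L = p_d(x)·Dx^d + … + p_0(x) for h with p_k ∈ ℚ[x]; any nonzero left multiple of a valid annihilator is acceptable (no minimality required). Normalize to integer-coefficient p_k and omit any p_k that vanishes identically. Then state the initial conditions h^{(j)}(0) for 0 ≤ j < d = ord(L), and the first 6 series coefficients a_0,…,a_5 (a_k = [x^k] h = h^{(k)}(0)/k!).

L = (2 + 8·x + 24·x^2)·Dx + (2 - 4·x + 16·x^2 + 24·x^3)·Dx^2 + (-1 + x - 3·x^2 + 4·x^3 + 4·x^4)·Dx^3  (order 3).
h: a_k = 0, 0, 16, 32/3, 16/3, 32/3, …
ICs: h(0) = 0, h′(0) = 0, h′′(0) = 32.

f: a_k = 0, 8, 0, -32/3, 0, 128/5, …
g: a_k = 4, 4, 8, 12, 20, 32, …
h₀=f·g: eliminate ⇒ L₀, order ≤ 2·1.
∫: right-multiply L₀ by Dx.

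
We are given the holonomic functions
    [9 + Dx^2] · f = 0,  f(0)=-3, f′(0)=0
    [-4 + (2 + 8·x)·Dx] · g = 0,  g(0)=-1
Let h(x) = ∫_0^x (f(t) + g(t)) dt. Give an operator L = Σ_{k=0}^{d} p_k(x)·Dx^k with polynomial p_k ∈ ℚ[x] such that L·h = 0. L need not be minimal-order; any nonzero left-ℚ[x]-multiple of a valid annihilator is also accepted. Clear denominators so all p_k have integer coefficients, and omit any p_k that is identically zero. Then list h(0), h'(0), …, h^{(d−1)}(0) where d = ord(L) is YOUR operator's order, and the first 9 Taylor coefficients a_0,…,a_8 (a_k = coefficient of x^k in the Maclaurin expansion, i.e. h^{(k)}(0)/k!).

f: a_k = -3, 0, 27/2, 0, -81/8, 0, 243/80, 0, -2187/4480, …
g: a_k = -1, -2, 2, -4, 10, -28, 84, -264, 858, …
f+g: L₀ = lclm(L_f,L_g), ord ≤ 2+1.
h=∫h₀ ⇒ L = L₀·Dx.
L = (-378 - 1296·x - 2592·x^2)·Dx + (45 + 828·x + 3888·x^2 + 5184·x^3)·Dx^2 + (-42 - 144·x - 288·x^2)·Dx^3 + (5 + 92·x + 432·x^2 + 576·x^3)·Dx^4  (order 4).
h: a_k = 0, -4, -1, 31/6, -1, -1/40, -14/3, 6963/560, -33, …
ICs: h(0) = 0, h′(0) = -4, h′′(0) = -2, h′′′(0) = 31.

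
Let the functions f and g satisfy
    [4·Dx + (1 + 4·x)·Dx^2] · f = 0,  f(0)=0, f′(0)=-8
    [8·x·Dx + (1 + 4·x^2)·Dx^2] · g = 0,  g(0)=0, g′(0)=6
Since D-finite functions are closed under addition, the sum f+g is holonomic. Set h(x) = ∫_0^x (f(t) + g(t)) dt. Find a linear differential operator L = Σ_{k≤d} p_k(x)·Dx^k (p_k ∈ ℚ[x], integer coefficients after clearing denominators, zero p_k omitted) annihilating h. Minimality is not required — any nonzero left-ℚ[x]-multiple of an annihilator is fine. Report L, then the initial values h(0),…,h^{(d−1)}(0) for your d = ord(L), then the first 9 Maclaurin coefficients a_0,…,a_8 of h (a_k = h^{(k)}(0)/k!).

f: a_k = 0, -8, 16, -128/3, 128, -2048/5, 4096/3, -32768/7, 16384, …
g: a_k = 0, 6, 0, -8, 0, 96/5, 0, -384/7, 0, …
Sum ⇒ L₀ = lclm(L_f,L_g) in ℚ(x)⟨Dx⟩.
∫: right-multiply L₀ by Dx.
L = (-8 - 96·x + 96·x^2 + 128·x^3)·Dx^2 + (-10 - 16·x - 72·x^2 + 192·x^3 + 256·x^4)·Dx^3 + (-1 - 2·x + 8·x^2 + 8·x^3 + 48·x^4 + 64·x^5)·Dx^4  (order 4).
h: a_k = 0, 0, -1, 16/3, -38/3, 128/5, -976/15, 4096/21, -592, …
ICs: h(0) = 0, h′(0) = 0, h′′(0) = -2, h′′′(0) = 32.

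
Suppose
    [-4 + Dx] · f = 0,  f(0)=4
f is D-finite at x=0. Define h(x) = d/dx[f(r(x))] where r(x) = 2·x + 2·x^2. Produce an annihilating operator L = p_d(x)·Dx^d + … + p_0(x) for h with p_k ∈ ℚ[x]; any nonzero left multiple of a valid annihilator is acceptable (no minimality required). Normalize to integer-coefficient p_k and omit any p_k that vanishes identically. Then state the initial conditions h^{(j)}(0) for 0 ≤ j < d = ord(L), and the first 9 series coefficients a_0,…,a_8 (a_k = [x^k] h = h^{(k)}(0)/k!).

L = (10 + 32·x + 32·x^2) + (-1 - 2·x)·Dx  (order 1).
h: a_k = 32, 320, 1792, 22016/3, 72704/3, 1021952/15, 1515520/9, 117850112/315, 239091712/315, …
ICs: h(0) = 32.

f: a_k = 4, 16, 32, 128/3, 128/3, 512/15, 1024/45, 4096/315, 2048/315, …
L₀ from L_f via x↦r, Dx↦r'^{-1}Dx.
h₀' ⇒ L via d/dx closure of L₀.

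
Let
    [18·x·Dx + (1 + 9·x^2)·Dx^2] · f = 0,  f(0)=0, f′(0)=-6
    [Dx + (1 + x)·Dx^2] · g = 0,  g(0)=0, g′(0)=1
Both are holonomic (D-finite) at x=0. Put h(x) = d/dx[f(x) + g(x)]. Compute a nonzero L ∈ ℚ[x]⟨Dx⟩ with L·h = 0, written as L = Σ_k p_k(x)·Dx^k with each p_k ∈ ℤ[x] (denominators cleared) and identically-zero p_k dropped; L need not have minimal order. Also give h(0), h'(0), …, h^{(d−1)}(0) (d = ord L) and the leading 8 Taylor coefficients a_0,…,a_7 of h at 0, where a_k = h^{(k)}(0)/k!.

f: a_k = 0, -6, 0, 18, 0, -486/5, 0, 4374/7, …
g: a_k = 0, 1, -1/2, 1/3, -1/4, 1/5, -1/6, 1/7, …
h₀=f+g: left-lcm gives L₀, ord ≤ 4.
h₀' ⇒ L via d/dx closure of L₀.
L = (-18 - 54·x + 486·x^2 + 162·x^3) + (-20 - 36·x + 432·x^2 + 972·x^3 + 324·x^4)·Dx + (-1 + 17·x + 18·x^2 + 162·x^3 + 243·x^4 + 81·x^5)·Dx^2  (order 2).
h: a_k = -5, -1, 55, -1, -485, -1, 4375, -1, …
ICs: h(0) = -5, h′(0) = -1.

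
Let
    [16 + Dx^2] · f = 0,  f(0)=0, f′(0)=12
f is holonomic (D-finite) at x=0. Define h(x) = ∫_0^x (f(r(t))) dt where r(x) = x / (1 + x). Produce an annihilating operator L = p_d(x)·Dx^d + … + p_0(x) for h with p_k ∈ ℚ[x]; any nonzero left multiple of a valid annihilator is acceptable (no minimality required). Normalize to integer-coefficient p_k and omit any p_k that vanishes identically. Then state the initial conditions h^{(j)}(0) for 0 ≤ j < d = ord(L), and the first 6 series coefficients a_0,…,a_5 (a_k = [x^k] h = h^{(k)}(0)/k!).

L = 16·Dx + (2 + 6·x + 6·x^2 + 2·x^3)·Dx^2 + (1 + 4·x + 6·x^2 + 4·x^3 + x^4)·Dx^3  (order 3).
h: a_k = 0, 0, 6, -4, -5, 84/5, …
ICs: h(0) = 0, h′(0) = 0, h′′(0) = 12.

f: a_k = 0, 12, 0, -32, 0, 128/5, …
L₀ from L_f via x↦r, Dx↦r'^{-1}Dx.
h=∫h₀ ⇒ L = L₀·Dx.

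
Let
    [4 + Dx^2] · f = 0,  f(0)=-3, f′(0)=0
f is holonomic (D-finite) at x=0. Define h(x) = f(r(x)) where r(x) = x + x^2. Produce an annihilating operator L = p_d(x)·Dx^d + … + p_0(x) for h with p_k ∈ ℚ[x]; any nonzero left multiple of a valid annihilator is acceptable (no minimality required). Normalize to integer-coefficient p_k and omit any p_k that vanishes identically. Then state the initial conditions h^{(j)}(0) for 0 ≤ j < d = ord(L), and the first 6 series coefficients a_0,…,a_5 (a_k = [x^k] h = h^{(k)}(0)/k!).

L = (4 + 24·x + 48·x^2 + 32·x^3) - 2·Dx + (1 + 2·x)·Dx^2  (order 2).
h: a_k = -3, 0, 6, 12, 4, -8, …
ICs: h(0) = -3, h′(0) = 0.

f: a_k = -3, 0, 6, 0, -2, 0, …
h₀=f(r): pull back L_f along r ⇒ L₀.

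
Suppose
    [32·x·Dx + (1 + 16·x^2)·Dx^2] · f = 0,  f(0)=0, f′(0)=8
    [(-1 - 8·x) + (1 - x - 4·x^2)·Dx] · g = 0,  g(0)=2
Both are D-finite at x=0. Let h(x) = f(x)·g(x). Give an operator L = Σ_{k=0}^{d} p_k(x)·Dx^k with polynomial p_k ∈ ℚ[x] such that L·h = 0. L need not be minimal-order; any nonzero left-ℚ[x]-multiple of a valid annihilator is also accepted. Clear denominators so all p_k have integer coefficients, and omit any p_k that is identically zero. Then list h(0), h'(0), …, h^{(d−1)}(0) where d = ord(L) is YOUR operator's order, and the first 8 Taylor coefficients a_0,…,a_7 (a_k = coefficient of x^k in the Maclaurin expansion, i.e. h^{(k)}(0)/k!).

f: a_k = 0, 8, 0, -128/3, 0, 2048/5, 0, -32768/7, …
g: a_k = 2, 2, 10, 18, 58, 130, 362, 882, …
f·g: L₀ = L_f ⊗_s L_g, ord ≤ 2·1.
L = (8 + 32·x + 384·x^2) + (2 - 16·x + 64·x^2 + 384·x^3)·Dx + (-1 + x - 12·x^2 + 16·x^3 + 64·x^4)·Dx^2  (order 2).
h: a_k = 0, 16, 16, -16/3, 176/3, 12848/15, 5456/5, -101744/21, …
ICs: h(0) = 0, h′(0) = 16.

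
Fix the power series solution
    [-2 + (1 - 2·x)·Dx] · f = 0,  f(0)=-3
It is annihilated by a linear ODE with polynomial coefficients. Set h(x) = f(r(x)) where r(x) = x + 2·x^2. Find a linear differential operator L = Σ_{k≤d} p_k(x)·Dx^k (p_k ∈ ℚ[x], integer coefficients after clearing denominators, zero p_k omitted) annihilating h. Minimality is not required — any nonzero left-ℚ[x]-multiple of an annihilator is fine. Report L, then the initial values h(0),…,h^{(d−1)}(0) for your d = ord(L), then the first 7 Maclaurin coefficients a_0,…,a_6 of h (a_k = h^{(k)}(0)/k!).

f: a_k = -3, -6, -12, -24, -48, -96, -192, …
Substitute x→r, Dx→(1/r')Dx; clear ⇒ L₀.
L = (2 + 8·x) + (-1 + 2·x + 4·x^2)·Dx  (order 1).
h: a_k = -3, -6, -24, -72, -240, -768, -2496, …
ICs: h(0) = -3.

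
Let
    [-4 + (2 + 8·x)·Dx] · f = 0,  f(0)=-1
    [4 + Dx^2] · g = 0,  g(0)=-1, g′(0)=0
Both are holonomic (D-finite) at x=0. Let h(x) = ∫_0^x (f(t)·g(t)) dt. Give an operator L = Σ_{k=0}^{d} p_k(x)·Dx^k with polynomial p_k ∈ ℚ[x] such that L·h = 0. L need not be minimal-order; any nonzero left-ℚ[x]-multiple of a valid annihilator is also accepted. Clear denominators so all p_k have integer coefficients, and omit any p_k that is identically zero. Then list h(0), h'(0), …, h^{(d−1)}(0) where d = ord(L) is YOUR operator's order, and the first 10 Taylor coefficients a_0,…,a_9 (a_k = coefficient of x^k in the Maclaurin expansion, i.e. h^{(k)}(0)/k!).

f: a_k = -1, -2, 2, -4, 10, -28, 84, -264, 858, -2860, …
g: a_k = -1, 0, 2, 0, -2/3, 0, 4/45, 0, -2/315, 0, …
h₀=f·g: eliminate ⇒ L₀, order ≤ 1·2.
Integrate: L := L₀·Dx.
L = (16 + 32·x + 64·x^2)·Dx + (-4 - 16·x)·Dx^2 + (1 + 8·x + 16·x^2)·Dx^3  (order 3).
h: a_k = 0, 1, 1, -4/3, 0, -16/15, 32/9, -2944/315, 1184/45, -219392/2835, …
ICs: h(0) = 0, h′(0) = 1, h′′(0) = 2.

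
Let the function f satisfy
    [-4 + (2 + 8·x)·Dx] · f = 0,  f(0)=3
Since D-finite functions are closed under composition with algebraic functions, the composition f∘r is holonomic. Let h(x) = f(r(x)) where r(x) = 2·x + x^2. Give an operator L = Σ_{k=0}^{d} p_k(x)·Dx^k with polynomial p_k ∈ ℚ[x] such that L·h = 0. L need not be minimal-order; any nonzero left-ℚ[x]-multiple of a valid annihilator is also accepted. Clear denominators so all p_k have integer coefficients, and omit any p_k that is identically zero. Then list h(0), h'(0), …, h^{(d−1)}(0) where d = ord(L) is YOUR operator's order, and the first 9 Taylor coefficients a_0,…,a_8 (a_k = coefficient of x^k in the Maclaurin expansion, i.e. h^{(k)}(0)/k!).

L = (-4 - 4·x) + (1 + 8·x + 4·x^2)·Dx  (order 1).
h: a_k = 3, 12, -18, 72, -342, 1800, -10116, 59472, -361278, …
ICs: h(0) = 3.

f: a_k = 3, 6, -6, 12, -30, 84, -252, 792, -2574, …
Substitute x→r, Dx→(1/r')Dx; clear ⇒ L₀.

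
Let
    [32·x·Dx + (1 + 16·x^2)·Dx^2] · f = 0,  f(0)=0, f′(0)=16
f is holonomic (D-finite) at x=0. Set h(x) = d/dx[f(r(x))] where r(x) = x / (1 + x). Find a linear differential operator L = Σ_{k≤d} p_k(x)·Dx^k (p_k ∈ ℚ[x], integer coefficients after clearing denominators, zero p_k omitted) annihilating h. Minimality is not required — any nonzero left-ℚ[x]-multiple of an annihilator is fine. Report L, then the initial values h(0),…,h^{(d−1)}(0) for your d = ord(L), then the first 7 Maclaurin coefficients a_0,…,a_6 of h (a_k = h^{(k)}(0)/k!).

f: a_k = 0, 16, 0, -256/3, 0, 4096/5, 0, …
Substitute x→r, Dx→(1/r')Dx; clear ⇒ L₀.
Derive L from L₀ (diff closure).
L = (2 + 34·x) + (1 + 2·x + 17·x^2)·Dx  (order 1).
h: a_k = 16, -32, -208, 960, 1616, -19552, 11632, …
ICs: h(0) = 16.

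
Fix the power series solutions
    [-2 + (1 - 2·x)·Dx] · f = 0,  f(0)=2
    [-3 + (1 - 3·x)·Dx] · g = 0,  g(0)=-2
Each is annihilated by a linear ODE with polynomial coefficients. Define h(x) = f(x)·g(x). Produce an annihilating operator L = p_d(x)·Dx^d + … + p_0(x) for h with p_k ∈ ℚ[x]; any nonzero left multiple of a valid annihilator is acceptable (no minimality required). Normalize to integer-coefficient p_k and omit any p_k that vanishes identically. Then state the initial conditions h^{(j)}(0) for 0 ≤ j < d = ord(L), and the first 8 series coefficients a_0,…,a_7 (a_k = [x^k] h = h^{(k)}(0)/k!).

f: a_k = 2, 4, 8, 16, 32, 64, 128, 256, …
g: a_k = -2, -6, -18, -54, -162, -486, -1458, -4374, …
f·g: L₀ = L_f ⊗_s L_g, ord ≤ 1·1.
L = (-5 + 12·x) + (1 - 5·x + 6·x^2)·Dx  (order 1).
h: a_k = -4, -20, -76, -260, -844, -2660, -8236, -25220, …
ICs: h(0) = -4.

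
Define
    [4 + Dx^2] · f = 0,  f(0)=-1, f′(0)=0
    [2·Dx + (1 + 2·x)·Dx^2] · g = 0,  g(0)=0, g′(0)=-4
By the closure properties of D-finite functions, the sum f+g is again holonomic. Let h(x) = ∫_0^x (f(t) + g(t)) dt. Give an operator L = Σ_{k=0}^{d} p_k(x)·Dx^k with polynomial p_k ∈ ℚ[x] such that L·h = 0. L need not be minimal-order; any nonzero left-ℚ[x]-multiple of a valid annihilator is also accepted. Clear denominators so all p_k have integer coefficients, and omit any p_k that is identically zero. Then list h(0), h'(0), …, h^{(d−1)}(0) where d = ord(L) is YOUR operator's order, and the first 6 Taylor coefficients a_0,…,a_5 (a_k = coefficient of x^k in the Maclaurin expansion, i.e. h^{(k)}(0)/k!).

f: a_k = -1, 0, 2, 0, -2/3, 0, …
g: a_k = 0, -4, 4, -16/3, 8, -64/5, …
Weyl lclm of L_f,L_g ⇒ L₀ (ord ≤ 4).
h=∫₀ˣh₀: take L = L₀·Dx.
L = (56 + 32·x + 32·x^2)·Dx^2 + (12 + 40·x + 48·x^2 + 32·x^3)·Dx^3 + (14 + 8·x + 8·x^2)·Dx^4 + (3 + 10·x + 12·x^2 + 8·x^3)·Dx^5  (order 5).
h: a_k = 0, -1, -2, 2, -4/3, 22/15, …
ICs: h(0) = 0, h′(0) = -1, h′′(0) = -4, h′′′(0) = 12, h′′′′(0) = -32.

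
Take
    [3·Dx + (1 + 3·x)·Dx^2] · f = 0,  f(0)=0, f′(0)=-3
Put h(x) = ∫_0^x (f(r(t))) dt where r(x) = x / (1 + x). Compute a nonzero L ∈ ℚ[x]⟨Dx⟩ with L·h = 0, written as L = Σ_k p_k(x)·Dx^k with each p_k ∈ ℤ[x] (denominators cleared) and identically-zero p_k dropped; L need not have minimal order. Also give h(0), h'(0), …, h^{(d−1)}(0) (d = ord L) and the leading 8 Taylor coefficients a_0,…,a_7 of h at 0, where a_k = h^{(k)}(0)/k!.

f: a_k = 0, -3, 9/2, -9, 81/4, -243/5, 243/2, -2187/7, …
h₀=f(r): pull back L_f along r ⇒ L₀.
h=∫₀ˣh₀: take L = L₀·Dx.
L = (5 + 8·x)·Dx^2 + (1 + 5·x + 4·x^2)·Dx^3  (order 3).
h: a_k = 0, 0, -3/2, 5/2, -21/4, 51/4, -341/10, 195/2, …
ICs: h(0) = 0, h′(0) = 0, h′′(0) = -3.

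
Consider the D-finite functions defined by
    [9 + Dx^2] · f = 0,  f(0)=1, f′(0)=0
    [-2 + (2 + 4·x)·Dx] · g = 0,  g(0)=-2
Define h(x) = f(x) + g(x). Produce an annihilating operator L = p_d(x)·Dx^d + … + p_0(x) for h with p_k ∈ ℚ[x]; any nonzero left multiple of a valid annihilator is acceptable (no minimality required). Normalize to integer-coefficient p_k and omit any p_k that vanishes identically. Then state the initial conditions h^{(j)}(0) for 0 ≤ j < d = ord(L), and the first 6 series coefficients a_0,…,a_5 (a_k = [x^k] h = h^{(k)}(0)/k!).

f: a_k = 1, 0, -9/2, 0, 27/8, 0, …
g: a_k = -2, -2, 1, -1, 5/4, -7/4, …
f+g: L₀ = lclm(L_f,L_g), ord ≤ 2+1.
L = (-54 - 162·x - 162·x^2) + (36 + 234·x + 486·x^2 + 324·x^3)·Dx + (-6 - 18·x - 18·x^2)·Dx^2 + (4 + 26·x + 54·x^2 + 36·x^3)·Dx^3  (order 3).
h: a_k = -1, -2, -7/2, -1, 37/8, -7/4, …
ICs: h(0) = -1, h′(0) = -2, h′′(0) = -7.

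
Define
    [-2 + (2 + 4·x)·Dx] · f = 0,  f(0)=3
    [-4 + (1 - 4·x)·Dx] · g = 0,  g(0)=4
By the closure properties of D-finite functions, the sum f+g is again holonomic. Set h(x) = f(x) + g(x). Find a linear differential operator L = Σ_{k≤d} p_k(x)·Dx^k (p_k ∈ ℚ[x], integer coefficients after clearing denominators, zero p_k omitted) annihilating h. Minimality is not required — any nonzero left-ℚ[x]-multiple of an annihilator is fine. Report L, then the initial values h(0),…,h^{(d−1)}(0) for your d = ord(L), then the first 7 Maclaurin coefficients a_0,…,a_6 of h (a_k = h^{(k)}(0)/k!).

f: a_k = 3, 3, -3/2, 3/2, -15/8, 21/8, -63/16, …
g: a_k = 4, 16, 64, 256, 1024, 4096, 16384, …
f+g: L₀ = lclm(L_f,L_g), ord ≤ 1+1.
L = (12 + 16·x) + (-11 - 40·x - 48·x^2)·Dx + (1 + 2·x - 16·x^2 - 32·x^3)·Dx^2  (order 2).
h: a_k = 7, 19, 125/2, 515/2, 8177/8, 32789/8, 262081/16, …
ICs: h(0) = 7, h′(0) = 19.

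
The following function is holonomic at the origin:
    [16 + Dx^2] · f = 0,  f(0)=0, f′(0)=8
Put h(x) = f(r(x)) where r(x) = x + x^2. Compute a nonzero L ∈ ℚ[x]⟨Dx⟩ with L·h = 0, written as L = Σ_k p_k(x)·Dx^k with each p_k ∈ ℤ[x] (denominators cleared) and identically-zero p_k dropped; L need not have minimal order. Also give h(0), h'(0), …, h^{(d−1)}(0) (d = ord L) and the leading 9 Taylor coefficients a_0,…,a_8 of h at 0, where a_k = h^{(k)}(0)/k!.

f: a_k = 0, 8, 0, -64/3, 0, 256/15, 0, -2048/315, 0, …
h₀=f(r): pull back L_f along r ⇒ L₀.
L = (16 + 96·x + 192·x^2 + 128·x^3) - 2·Dx + (1 + 2·x)·Dx^2  (order 2).
h: a_k = 0, 8, 8, -64/3, -64, -704/15, 64, 51712/315, 5632/45, …
ICs: h(0) = 0, h′(0) = 8.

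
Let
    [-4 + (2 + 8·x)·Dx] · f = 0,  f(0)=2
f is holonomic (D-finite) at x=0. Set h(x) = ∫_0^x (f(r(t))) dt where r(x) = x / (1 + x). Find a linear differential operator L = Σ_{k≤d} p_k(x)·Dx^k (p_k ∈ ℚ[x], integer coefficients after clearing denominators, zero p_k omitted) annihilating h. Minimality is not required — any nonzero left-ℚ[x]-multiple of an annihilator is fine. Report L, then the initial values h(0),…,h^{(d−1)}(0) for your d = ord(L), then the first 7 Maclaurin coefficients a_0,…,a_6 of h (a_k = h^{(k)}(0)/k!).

L = -2·Dx + (1 + 6·x + 5·x^2)·Dx^2  (order 2).
h: a_k = 0, 2, 2, -8/3, 5, -12, 34, …
ICs: h(0) = 0, h′(0) = 2.

f: a_k = 2, 4, -4, 8, -20, 56, -168, …
L₀ from L_f via x↦r, Dx↦r'^{-1}Dx.
∫: right-multiply L₀ by Dx.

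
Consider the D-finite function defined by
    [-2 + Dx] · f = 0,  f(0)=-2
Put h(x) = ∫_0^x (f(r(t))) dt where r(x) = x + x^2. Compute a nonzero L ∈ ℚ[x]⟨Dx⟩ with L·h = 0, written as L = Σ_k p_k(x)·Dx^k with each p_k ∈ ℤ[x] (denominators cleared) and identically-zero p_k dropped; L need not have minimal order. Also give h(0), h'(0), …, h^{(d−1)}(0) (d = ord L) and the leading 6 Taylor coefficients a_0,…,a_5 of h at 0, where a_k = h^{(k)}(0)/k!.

f: a_k = -2, -4, -4, -8/3, -4/3, -8/15, …
h₀=f(r): pull back L_f along r ⇒ L₀.
∫: right-multiply L₀ by Dx.
L = (-2 - 4·x)·Dx + Dx^2  (order 2).
h: a_k = 0, -2, -2, -8/3, -8/3, -8/3, …
ICs: h(0) = 0, h′(0) = -2.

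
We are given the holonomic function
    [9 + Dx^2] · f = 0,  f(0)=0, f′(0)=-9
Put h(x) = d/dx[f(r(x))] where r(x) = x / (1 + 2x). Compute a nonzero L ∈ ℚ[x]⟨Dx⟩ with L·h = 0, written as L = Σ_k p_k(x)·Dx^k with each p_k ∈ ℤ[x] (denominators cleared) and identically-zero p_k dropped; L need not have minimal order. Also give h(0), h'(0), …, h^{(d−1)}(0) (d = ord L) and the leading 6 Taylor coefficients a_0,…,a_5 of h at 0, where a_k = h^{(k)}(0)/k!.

f: a_k = 0, -9, 0, 27/2, 0, -243/40, …
Substitute x→r, Dx→(1/r')Dx; clear ⇒ L₀.
h=h₀': d/dx-closure on L₀ ⇒ L.
L = (33 + 96·x + 96·x^2) + (12 + 72·x + 144·x^2 + 96·x^3)·Dx + (1 + 8·x + 24·x^2 + 32·x^3 + 16·x^4)·Dx^2  (order 2).
h: a_k = -9, 36, -135/2, -36, 6957/8, -8775/2, …
ICs: h(0) = -9, h′(0) = 36.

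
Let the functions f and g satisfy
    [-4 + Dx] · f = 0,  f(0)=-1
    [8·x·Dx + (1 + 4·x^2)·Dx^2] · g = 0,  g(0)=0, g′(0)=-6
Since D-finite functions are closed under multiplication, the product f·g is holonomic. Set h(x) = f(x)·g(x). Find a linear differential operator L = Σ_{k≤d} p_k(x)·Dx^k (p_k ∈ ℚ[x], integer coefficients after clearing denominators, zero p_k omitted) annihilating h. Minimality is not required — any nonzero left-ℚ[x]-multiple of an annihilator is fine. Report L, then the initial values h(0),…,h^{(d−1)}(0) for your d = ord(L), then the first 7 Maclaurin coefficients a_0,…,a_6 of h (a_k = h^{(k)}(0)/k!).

L = (16 - 32·x + 64·x^2) + (-8 + 8·x - 32·x^2)·Dx + (1 + 4·x^2)·Dx^2  (order 2).
h: a_k = 0, 6, 24, 40, 32, 96/5, 128/3, …
ICs: h(0) = 0, h′(0) = 6.

f: a_k = -1, -4, -8, -32/3, -32/3, -128/15, -256/45, …
g: a_k = 0, -6, 0, 8, 0, -96/5, 0, …
Sym-product of L_f,L_g gives L₀ (≤ ord 2).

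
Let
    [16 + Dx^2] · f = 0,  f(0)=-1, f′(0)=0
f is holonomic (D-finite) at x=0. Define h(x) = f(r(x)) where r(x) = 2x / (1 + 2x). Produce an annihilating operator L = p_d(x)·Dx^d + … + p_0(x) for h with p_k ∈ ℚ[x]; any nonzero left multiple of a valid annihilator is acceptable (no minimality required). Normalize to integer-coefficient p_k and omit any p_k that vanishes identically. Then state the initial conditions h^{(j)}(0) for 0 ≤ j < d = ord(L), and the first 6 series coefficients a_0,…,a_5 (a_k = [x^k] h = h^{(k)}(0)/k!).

L = 64 + (4 + 24·x + 48·x^2 + 32·x^3)·Dx + (1 + 8·x + 24·x^2 + 32·x^3 + 16·x^4)·Dx^2  (order 2).
h: a_k = -1, 0, 32, -128, 640/3, 1024/3, …
ICs: h(0) = -1, h′(0) = 0.

f: a_k = -1, 0, 8, 0, -32/3, 0, …
Substitute x→r, Dx→(1/r')Dx; clear ⇒ L₀.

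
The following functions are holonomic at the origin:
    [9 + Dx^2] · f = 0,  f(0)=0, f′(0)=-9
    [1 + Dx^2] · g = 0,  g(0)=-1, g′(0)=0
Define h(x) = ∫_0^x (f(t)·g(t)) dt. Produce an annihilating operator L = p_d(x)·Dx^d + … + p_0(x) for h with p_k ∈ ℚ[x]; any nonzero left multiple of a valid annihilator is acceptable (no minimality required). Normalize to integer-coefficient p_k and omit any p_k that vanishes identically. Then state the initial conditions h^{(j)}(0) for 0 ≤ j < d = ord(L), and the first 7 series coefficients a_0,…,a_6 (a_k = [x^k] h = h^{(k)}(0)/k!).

f: a_k = 0, -9, 0, 27/2, 0, -243/40, 0, …
g: a_k = -1, 0, 1/2, 0, -1/24, 0, 1/720, …
f·g: L₀ = L_f ⊗_s L_g, ord ≤ 2·2.
Integrate: L := L₀·Dx.
L = 64·Dx + 20·Dx^3 + Dx^5  (order 5).
h: a_k = 0, 0, 9/2, 0, -9/2, 0, 11/5, …
ICs: h(0) = 0, h′(0) = 0, h′′(0) = 9, h′′′(0) = 0, h′′′′(0) = -108.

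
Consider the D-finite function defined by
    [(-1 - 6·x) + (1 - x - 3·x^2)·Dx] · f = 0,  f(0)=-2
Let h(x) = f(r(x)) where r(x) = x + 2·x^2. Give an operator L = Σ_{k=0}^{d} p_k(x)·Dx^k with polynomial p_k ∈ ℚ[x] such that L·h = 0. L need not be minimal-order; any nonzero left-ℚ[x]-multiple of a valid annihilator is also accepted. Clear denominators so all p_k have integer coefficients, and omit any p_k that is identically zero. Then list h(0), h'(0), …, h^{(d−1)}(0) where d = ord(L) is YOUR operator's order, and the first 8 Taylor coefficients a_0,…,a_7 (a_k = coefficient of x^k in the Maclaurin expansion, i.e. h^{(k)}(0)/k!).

f: a_k = -2, -2, -8, -14, -38, -80, -194, -434, …
h₀=f(r): pull back L_f along r ⇒ L₀.
L = (1 + 10·x + 36·x^2 + 48·x^3) + (-1 + x + 5·x^2 + 12·x^3 + 12·x^4)·Dx  (order 1).
h: a_k = -2, -2, -12, -46, -154, -552, -2018, -7178, …
ICs: h(0) = -2.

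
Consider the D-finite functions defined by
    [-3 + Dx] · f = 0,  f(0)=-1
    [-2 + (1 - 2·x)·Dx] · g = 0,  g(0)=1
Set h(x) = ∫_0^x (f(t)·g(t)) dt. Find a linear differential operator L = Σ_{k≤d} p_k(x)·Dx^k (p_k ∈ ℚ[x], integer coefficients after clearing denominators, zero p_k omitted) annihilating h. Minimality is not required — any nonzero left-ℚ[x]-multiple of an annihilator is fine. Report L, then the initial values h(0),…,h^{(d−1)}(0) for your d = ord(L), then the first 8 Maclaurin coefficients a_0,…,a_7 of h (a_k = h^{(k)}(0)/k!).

L = (5 - 6·x)·Dx + (-1 + 2·x)·Dx^2  (order 2).
h: a_k = 0, -1, -5/2, -29/6, -67/8, -563/40, -5711/240, -655/16, …
ICs: h(0) = 0, h′(0) = -1.

f: a_k = -1, -3, -9/2, -9/2, -27/8, -81/40, -81/80, -243/560, …
g: a_k = 1, 2, 4, 8, 16, 32, 64, 128, …
f·g: L₀ = L_f ⊗_s L_g, ord ≤ 1·1.
∫: right-multiply L₀ by Dx.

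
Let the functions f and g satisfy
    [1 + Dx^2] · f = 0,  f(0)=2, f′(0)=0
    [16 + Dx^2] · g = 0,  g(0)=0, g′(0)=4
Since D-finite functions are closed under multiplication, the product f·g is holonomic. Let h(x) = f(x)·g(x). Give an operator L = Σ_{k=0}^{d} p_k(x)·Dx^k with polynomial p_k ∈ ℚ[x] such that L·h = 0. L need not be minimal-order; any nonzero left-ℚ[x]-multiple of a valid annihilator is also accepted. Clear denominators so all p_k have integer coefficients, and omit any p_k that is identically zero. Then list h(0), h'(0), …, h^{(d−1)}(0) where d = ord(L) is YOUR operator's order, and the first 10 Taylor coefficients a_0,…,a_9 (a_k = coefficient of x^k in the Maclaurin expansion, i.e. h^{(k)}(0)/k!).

L = 225 + 34·Dx^2 + Dx^4  (order 4).
h: a_k = 0, 8, 0, -76/3, 0, 421/15, 0, -10039/630, 0, 246601/45360, …
ICs: h(0) = 0, h′(0) = 8, h′′(0) = 0, h′′′(0) = -152.

f: a_k = 2, 0, -1, 0, 1/12, 0, -1/360, 0, 1/20160, 0, …
g: a_k = 0, 4, 0, -32/3, 0, 128/15, 0, -1024/315, 0, 2048/2835, …
f·g: L₀ = L_f ⊗_s L_g, ord ≤ 2·2.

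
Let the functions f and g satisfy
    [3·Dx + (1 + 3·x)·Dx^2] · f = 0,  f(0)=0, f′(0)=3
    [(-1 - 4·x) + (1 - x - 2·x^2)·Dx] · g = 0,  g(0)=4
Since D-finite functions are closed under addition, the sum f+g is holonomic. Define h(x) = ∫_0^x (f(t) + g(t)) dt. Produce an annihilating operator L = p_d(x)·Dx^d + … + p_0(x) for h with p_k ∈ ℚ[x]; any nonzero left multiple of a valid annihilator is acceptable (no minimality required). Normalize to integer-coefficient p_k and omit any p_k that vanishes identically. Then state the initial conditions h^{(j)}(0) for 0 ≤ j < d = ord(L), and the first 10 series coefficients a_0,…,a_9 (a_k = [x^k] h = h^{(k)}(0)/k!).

f: a_k = 0, 3, -9/2, 9, -81/4, 243/5, -243/2, 2187/7, -6561/8, 2187, …
g: a_k = 4, 4, 12, 20, 44, 84, 172, 340, 684, 1364, …
L₀ := lclm(L_f,L_g); ord L₀ ≤ 2+1.
h=∫h₀ ⇒ L = L₀·Dx.
L = (-66 - 270·x - 576·x^2 - 336·x^3 - 288·x^4)·Dx^2 + (-4 - 96·x - 492·x^2 - 832·x^3 - 696·x^4 - 480·x^5)·Dx^3 + (3 + 19·x + 25·x^2 - 39·x^3 - 116·x^4 - 164·x^5 - 96·x^6)·Dx^4  (order 4).
h: a_k = 0, 4, 7/2, 5/2, 29/4, 19/4, 221/10, 101/14, 4567/56, -121/8, …
ICs: h(0) = 0, h′(0) = 4, h′′(0) = 7, h′′′(0) = 15.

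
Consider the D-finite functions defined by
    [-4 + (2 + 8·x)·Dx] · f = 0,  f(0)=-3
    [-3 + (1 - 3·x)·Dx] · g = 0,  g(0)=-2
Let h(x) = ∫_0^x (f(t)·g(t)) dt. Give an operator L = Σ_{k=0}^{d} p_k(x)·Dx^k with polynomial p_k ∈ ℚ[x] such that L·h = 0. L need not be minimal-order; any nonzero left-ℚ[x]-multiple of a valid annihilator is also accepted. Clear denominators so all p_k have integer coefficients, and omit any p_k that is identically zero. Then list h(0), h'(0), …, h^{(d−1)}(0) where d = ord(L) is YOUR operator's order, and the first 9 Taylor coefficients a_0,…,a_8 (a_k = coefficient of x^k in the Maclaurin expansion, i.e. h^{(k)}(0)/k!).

L = (5 + 6·x)·Dx + (-1 - x + 12·x^2)·Dx^2  (order 2).
h: a_k = 0, 6, 15, 26, 129/2, 714/5, 385, 918, 10431/4, …
ICs: h(0) = 0, h′(0) = 6.

f: a_k = -3, -6, 6, -12, 30, -84, 252, -792, 2574, …
g: a_k = -2, -6, -18, -54, -162, -486, -1458, -4374, -13122, …
Sym-product of L_f,L_g gives L₀ (≤ ord 1).
∫: right-multiply L₀ by Dx.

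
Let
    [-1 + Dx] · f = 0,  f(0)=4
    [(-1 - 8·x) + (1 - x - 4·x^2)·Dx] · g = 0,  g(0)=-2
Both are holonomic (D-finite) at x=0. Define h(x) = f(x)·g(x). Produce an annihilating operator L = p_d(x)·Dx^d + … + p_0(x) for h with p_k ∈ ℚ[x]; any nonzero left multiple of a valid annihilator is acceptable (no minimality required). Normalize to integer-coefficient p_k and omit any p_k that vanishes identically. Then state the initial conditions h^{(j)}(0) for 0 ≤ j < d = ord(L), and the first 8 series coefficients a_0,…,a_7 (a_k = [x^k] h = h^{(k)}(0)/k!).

L = (2 + 7·x - 4·x^2) + (-1 + x + 4·x^2)·Dx  (order 1).
h: a_k = -8, -16, -52, -352/3, -977/3, -11926/15, -188797/90, -1662574/315, …
ICs: h(0) = -8.

f: a_k = 4, 4, 2, 2/3, 1/6, 1/30, 1/180, 1/1260, …
g: a_k = -2, -2, -10, -18, -58, -130, -362, -882, …
L₀ := L_f ⊗_s L_g (sym. prod.), ord ≤ 1.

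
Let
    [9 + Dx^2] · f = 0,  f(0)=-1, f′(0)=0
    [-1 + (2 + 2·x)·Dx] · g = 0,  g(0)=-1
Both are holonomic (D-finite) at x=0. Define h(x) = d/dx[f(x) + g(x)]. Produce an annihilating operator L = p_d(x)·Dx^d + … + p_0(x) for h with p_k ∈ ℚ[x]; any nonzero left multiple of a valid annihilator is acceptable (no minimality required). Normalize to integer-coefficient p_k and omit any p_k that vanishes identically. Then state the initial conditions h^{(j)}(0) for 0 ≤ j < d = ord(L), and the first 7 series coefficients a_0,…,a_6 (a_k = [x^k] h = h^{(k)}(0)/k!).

L = (-153 - 216·x - 108·x^2) + (-234 - 666·x - 648·x^2 - 216·x^3)·Dx + (-17 - 24·x - 12·x^2)·Dx^2 + (-26 - 74·x - 72·x^2 - 24·x^3)·Dx^3  (order 3).
h: a_k = -1/2, 37/4, -3/16, -427/32, -35/256, 15867/2560, -231/2048, …
ICs: h(0) = -1/2, h′(0) = 37/4, h′′(0) = -3/8.

f: a_k = -1, 0, 9/2, 0, -27/8, 0, 81/80, …
g: a_k = -1, -1/2, 1/8, -1/16, 5/128, -7/256, 21/1024, …
f+g: L₀ = lclm(L_f,L_g), ord ≤ 2+1.
h=h₀': d/dx-closure on L₀ ⇒ L.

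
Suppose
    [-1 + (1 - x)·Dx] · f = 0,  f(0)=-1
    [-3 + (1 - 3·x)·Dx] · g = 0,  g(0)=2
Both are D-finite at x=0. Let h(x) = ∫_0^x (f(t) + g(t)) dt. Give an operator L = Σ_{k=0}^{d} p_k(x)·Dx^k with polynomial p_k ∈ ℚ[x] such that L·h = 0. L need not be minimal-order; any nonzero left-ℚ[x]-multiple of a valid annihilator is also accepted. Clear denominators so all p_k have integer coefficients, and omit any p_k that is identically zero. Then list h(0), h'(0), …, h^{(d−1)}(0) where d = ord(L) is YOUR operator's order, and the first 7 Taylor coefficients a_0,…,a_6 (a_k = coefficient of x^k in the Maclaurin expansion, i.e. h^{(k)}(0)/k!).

L = -6·Dx + (8 - 12·x)·Dx^2 + (-1 + 4·x - 3·x^2)·Dx^3  (order 3).
h: a_k = 0, 1, 5/2, 17/3, 53/4, 161/5, 485/6, …
ICs: h(0) = 0, h′(0) = 1, h′′(0) = 5.

f: a_k = -1, -1, -1, -1, -1, -1, -1, …
g: a_k = 2, 6, 18, 54, 162, 486, 1458, …
h₀=f+g: left-lcm gives L₀, ord ≤ 2.
h=∫h₀ ⇒ L = L₀·Dx.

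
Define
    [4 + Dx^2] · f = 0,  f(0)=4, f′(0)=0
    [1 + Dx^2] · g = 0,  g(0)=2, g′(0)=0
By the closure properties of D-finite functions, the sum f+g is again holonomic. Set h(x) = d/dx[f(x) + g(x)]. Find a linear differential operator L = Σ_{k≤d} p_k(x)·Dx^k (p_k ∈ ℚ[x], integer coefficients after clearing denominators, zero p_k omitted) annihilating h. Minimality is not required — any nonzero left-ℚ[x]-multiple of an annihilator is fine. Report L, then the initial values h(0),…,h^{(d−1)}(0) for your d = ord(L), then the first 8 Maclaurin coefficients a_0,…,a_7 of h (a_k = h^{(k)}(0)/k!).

f: a_k = 4, 0, -8, 0, 8/3, 0, -16/45, 0, …
g: a_k = 2, 0, -1, 0, 1/12, 0, -1/360, 0, …
f+g: L₀ = lclm(L_f,L_g), ord ≤ 2+2.
h=h₀': d/dx-closure on L₀ ⇒ L.
L = 4 + 5·Dx^2 + Dx^4  (order 4).
h: a_k = 0, -18, 0, 11, 0, -43/20, 0, 57/280, …
ICs: h(0) = 0, h′(0) = -18, h′′(0) = 0, h′′′(0) = 66.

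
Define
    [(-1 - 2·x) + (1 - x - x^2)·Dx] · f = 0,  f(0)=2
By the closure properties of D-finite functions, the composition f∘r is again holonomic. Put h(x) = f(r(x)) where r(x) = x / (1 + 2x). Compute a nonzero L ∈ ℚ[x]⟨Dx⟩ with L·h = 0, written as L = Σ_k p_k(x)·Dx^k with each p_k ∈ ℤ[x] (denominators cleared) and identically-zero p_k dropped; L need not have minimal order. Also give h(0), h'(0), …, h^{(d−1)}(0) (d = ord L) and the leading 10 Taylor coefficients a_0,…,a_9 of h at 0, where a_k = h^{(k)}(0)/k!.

f: a_k = 2, 2, 4, 6, 10, 16, 26, 42, 68, 110, …
Change of var in L_f (x↦r) gives L₀.
L = (-1 - 4·x) + (1 + 5·x + 7·x^2 + 2·x^3)·Dx  (order 1).
h: a_k = 2, 2, 0, -2, 6, -16, 42, -110, 288, -754, …
ICs: h(0) = 2.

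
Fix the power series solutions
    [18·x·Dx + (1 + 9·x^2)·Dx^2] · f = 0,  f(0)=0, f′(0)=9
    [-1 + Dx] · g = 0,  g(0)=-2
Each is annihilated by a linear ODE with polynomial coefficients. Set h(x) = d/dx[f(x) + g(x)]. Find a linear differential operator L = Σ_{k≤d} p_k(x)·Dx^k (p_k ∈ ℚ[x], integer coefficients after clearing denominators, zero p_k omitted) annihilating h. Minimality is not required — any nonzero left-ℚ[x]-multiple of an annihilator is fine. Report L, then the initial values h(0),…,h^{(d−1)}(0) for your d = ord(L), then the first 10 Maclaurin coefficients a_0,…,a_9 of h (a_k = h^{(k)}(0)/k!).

f: a_k = 0, 9, 0, -27, 0, 729/5, 0, -6561/7, 0, 6561, …
g: a_k = -2, -2, -1, -1/3, -1/12, -1/60, -1/360, -1/2520, -1/20160, -1/181440, …
f+g: L₀ = lclm(L_f,L_g), ord ≤ 2+1.
Derive L from L₀ (diff closure).
L = (18 - 18·x - 486·x^2 - 162·x^3) + (-19 + 468·x^2 - 81·x^4)·Dx + (1 + 18·x + 18·x^2 + 162·x^3 + 81·x^4)·Dx^2  (order 2).
h: a_k = 7, -2, -82, -1/3, 8747/12, -1/60, -2361961/360, -1/2520, 1190427839/20160, -1/181440, …
ICs: h(0) = 7, h′(0) = -2.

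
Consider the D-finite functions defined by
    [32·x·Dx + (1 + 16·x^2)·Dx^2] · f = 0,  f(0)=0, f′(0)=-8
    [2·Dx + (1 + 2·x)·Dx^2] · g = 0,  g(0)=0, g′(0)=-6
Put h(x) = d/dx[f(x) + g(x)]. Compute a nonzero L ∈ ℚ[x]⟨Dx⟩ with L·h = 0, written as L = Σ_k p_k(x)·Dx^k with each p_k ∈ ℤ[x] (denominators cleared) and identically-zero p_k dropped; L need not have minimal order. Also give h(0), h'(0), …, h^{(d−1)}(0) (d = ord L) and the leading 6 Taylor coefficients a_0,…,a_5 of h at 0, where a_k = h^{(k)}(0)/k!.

f: a_k = 0, -8, 0, 128/3, 0, -2048/5, …
g: a_k = 0, -6, 6, -8, 12, -96/5, …
Weyl lclm of L_f,L_g ⇒ L₀ (ord ≤ 4).
h=h₀': d/dx-closure on L₀ ⇒ L.
L = (-32 - 192·x + 1536·x^2 + 1024·x^3) + (-20 - 64·x + 576·x^2 + 3072·x^3 + 2048·x^4)·Dx + (-1 + 14·x + 32·x^2 + 256·x^3 + 768·x^4 + 512·x^5)·Dx^2  (order 2).
h: a_k = -14, 12, 104, 48, -2144, 192, …
ICs: h(0) = -14, h′(0) = 12.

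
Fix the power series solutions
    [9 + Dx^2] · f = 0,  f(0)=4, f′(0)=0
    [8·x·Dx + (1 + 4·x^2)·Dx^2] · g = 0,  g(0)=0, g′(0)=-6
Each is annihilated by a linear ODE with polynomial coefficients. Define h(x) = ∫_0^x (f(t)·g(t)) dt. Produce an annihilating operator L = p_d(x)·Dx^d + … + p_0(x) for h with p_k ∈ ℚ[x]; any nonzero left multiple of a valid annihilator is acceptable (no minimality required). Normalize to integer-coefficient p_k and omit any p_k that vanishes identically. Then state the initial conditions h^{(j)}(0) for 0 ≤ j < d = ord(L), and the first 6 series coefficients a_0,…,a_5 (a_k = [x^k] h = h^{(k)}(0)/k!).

f: a_k = 4, 0, -18, 0, 27/2, 0, …
g: a_k = 0, -6, 0, 8, 0, -96/5, …
f·g: L₀ = L_f ⊗_s L_g, ord ≤ 2·2.
h=∫₀ˣh₀: take L = L₀·Dx.
L = (2925 + 31536·x^2 + 95904·x^4 + 186624·x^6 + 186624·x^8)·Dx + (2448·x + 20160·x^3 + 62208·x^5 + 82944·x^7)·Dx^2 + (442 + 5088·x^2 + 19008·x^4 + 41472·x^6 + 41472·x^8)·Dx^3 + (272·x + 2240·x^3 + 6912·x^5 + 9216·x^7)·Dx^4 + (13 + 176·x^2 + 928·x^4 + 2304·x^6 + 2304·x^8)·Dx^5  (order 5).
h: a_k = 0, 0, -12, 0, 35, 0, …
ICs: h(0) = 0, h′(0) = 0, h′′(0) = -24, h′′′(0) = 0, h′′′′(0) = 840.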